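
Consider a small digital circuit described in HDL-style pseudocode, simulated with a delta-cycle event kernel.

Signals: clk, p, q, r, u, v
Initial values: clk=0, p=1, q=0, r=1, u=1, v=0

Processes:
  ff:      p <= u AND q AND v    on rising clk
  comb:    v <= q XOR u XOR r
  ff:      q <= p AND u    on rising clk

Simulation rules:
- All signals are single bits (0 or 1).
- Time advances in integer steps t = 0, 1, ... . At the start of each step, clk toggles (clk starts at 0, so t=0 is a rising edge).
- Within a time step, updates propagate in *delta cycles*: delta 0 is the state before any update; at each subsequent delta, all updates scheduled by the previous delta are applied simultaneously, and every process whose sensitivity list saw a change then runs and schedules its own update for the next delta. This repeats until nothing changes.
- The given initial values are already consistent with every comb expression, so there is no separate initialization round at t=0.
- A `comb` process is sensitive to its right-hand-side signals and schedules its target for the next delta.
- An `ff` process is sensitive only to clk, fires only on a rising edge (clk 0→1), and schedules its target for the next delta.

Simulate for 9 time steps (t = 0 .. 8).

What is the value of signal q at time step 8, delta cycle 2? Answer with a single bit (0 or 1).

t=0 Δ0: clk=0 u=1 p=1 v=0 q=0 r=1
  Δ1: clk:0→1
  Δ2: p:1→0, q:0→1
  Δ3: v:0→1
  (3Δ to stable)
t=1 Δ0: clk=1 u=1 p=0 v=1 q=1 r=1
  Δ1: clk:1→0
  (1Δ to stable)
t=2 Δ0: clk=0 u=1 p=0 v=1 q=1 r=1
  Δ1: clk:0→1
  Δ2: p:0→1, q:1→0
  Δ3: v:1→0
  (3Δ to stable)
t=3 Δ0: clk=1 u=1 p=1 v=0 q=0 r=1
  Δ1: clk:1→0
  (1Δ to stable)
t=4 Δ0: clk=0 u=1 p=1 v=0 q=0 r=1
  Δ1: clk:0→1
  Δ2: p:1→0, q:0→1
  Δ3: v:0→1
  (3Δ to stable)
t=5 Δ0: clk=1 u=1 p=0 v=1 q=1 r=1
  Δ1: clk:1→0
  (1Δ to stable)
t=6 Δ0: clk=0 u=1 p=0 v=1 q=1 r=1
  Δ1: clk:0→1
  Δ2: p:0→1, q:1→0
  Δ3: v:1→0
  (3Δ to stable)
t=7 Δ0: clk=1 u=1 p=1 v=0 q=0 r=1
  Δ1: clk:1→0
  (1Δ to stable)
t=8 Δ0: clk=0 u=1 p=1 v=0 q=0 r=1
  Δ1: clk:0→1
  Δ2: p:1→0, q:0→1
  Δ3: v:0→1
  (3Δ to stable)

1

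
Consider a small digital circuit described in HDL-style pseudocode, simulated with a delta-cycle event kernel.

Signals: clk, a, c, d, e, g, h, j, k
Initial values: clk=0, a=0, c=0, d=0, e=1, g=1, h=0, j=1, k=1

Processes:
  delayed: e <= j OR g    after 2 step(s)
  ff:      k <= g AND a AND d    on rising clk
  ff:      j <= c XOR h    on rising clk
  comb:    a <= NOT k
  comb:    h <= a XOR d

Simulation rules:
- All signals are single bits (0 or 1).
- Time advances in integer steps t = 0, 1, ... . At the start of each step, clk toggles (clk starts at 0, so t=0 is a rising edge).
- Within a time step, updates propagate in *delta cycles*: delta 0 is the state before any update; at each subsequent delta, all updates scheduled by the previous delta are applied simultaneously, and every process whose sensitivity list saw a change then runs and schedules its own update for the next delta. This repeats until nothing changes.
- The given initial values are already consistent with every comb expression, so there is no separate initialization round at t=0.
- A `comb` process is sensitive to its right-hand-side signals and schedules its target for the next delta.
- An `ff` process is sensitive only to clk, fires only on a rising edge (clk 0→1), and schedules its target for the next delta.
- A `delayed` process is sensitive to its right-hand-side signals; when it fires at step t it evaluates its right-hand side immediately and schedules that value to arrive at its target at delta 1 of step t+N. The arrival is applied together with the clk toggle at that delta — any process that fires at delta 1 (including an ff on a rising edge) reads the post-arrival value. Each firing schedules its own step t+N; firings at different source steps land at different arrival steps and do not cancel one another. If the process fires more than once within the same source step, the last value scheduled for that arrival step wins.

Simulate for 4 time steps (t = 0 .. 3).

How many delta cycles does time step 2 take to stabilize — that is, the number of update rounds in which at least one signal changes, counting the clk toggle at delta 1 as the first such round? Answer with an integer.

2

t=0 Δ0: e=1 a=0 g=1 d=0 j=1 c=0 clk=0 h=0 k=1
  Δ1: clk:0→1
  Δ2: j:1→0, k:1→0
  Δ3: a:0→1
  Δ4: h:0→1
  (4Δ to stable)
t=1 Δ0: e=1 a=1 g=1 d=0 j=0 c=0 clk=1 h=1 k=0
  Δ1: clk:1→0
  (1Δ to stable)
t=2 Δ0: e=1 a=1 g=1 d=0 j=0 c=0 clk=0 h=1 k=0
  Δ1: clk:0→1
  Δ2: j:0→1
  (2Δ to stable)
t=3 Δ0: e=1 a=1 g=1 d=0 j=1 c=0 clk=1 h=1 k=0
  Δ1: clk:1→0
  (1Δ to stable)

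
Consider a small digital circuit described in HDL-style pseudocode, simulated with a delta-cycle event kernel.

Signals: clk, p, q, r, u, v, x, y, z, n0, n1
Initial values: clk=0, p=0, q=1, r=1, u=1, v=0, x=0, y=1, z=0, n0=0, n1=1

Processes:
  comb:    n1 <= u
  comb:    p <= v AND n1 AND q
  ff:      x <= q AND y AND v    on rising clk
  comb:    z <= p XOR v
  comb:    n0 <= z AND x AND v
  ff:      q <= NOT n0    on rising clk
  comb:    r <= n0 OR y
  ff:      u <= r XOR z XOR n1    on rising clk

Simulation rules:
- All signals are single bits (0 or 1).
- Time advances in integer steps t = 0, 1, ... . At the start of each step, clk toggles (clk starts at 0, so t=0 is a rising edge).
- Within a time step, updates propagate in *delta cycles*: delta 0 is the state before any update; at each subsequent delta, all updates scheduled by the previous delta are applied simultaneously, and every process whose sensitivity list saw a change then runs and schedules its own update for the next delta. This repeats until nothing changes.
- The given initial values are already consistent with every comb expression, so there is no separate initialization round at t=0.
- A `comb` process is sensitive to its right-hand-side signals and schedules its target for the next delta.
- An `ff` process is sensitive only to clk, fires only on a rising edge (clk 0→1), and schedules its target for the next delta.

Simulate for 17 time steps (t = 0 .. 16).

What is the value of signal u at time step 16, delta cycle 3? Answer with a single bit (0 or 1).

0

t0.Δ0 p=0 n1=1 x=0 n0=0 z=0 y=1 u=1 r=1 clk=0 v=0 q=1
t0.Δ1 p=0 n1=1 x=0 n0=0 z=0 y=1 u=1 r=1 clk=1 v=0 q=1
t0.Δ2 p=0 n1=1 x=0 n0=0 z=0 y=1 u=0 r=1 clk=1 v=0 q=1
t0.Δ3 p=0 n1=0 x=0 n0=0 z=0 y=1 u=0 r=1 clk=1 v=0 q=1
t1.Δ0 p=0 n1=0 x=0 n0=0 z=0 y=1 u=0 r=1 clk=1 v=0 q=1
t1.Δ1 p=0 n1=0 x=0 n0=0 z=0 y=1 u=0 r=1 clk=0 v=0 q=1
t2.Δ0 p=0 n1=0 x=0 n0=0 z=0 y=1 u=0 r=1 clk=0 v=0 q=1
t2.Δ1 p=0 n1=0 x=0 n0=0 z=0 y=1 u=0 r=1 clk=1 v=0 q=1
t2.Δ2 p=0 n1=0 x=0 n0=0 z=0 y=1 u=1 r=1 clk=1 v=0 q=1
t2.Δ3 p=0 n1=1 x=0 n0=0 z=0 y=1 u=1 r=1 clk=1 v=0 q=1
t3.Δ0 p=0 n1=1 x=0 n0=0 z=0 y=1 u=1 r=1 clk=1 v=0 q=1
t3.Δ1 p=0 n1=1 x=0 n0=0 z=0 y=1 u=1 r=1 clk=0 v=0 q=1
t4.Δ0 p=0 n1=1 x=0 n0=0 z=0 y=1 u=1 r=1 clk=0 v=0 q=1
t4.Δ1 p=0 n1=1 x=0 n0=0 z=0 y=1 u=1 r=1 clk=1 v=0 q=1
t4.Δ2 p=0 n1=1 x=0 n0=0 z=0 y=1 u=0 r=1 clk=1 v=0 q=1
t4.Δ3 p=0 n1=0 x=0 n0=0 z=0 y=1 u=0 r=1 clk=1 v=0 q=1
t5.Δ0 p=0 n1=0 x=0 n0=0 z=0 y=1 u=0 r=1 clk=1 v=0 q=1
t5.Δ1 p=0 n1=0 x=0 n0=0 z=0 y=1 u=0 r=1 clk=0 v=0 q=1
t6.Δ0 p=0 n1=0 x=0 n0=0 z=0 y=1 u=0 r=1 clk=0 v=0 q=1
t6.Δ1 p=0 n1=0 x=0 n0=0 z=0 y=1 u=0 r=1 clk=1 v=0 q=1
t6.Δ2 p=0 n1=0 x=0 n0=0 z=0 y=1 u=1 r=1 clk=1 v=0 q=1
t6.Δ3 p=0 n1=1 x=0 n0=0 z=0 y=1 u=1 r=1 clk=1 v=0 q=1
t7.Δ0 p=0 n1=1 x=0 n0=0 z=0 y=1 u=1 r=1 clk=1 v=0 q=1
t7.Δ1 p=0 n1=1 x=0 n0=0 z=0 y=1 u=1 r=1 clk=0 v=0 q=1
t8.Δ0 p=0 n1=1 x=0 n0=0 z=0 y=1 u=1 r=1 clk=0 v=0 q=1
t8.Δ1 p=0 n1=1 x=0 n0=0 z=0 y=1 u=1 r=1 clk=1 v=0 q=1
t8.Δ2 p=0 n1=1 x=0 n0=0 z=0 y=1 u=0 r=1 clk=1 v=0 q=1
t8.Δ3 p=0 n1=0 x=0 n0=0 z=0 y=1 u=0 r=1 clk=1 v=0 q=1
t9.Δ0 p=0 n1=0 x=0 n0=0 z=0 y=1 u=0 r=1 clk=1 v=0 q=1
t9.Δ1 p=0 n1=0 x=0 n0=0 z=0 y=1 u=0 r=1 clk=0 v=0 q=1
t10.Δ0 p=0 n1=0 x=0 n0=0 z=0 y=1 u=0 r=1 clk=0 v=0 q=1
t10.Δ1 p=0 n1=0 x=0 n0=0 z=0 y=1 u=0 r=1 clk=1 v=0 q=1
t10.Δ2 p=0 n1=0 x=0 n0=0 z=0 y=1 u=1 r=1 clk=1 v=0 q=1
t10.Δ3 p=0 n1=1 x=0 n0=0 z=0 y=1 u=1 r=1 clk=1 v=0 q=1
t11.Δ0 p=0 n1=1 x=0 n0=0 z=0 y=1 u=1 r=1 clk=1 v=0 q=1
t11.Δ1 p=0 n1=1 x=0 n0=0 z=0 y=1 u=1 r=1 clk=0 v=0 q=1
t12.Δ0 p=0 n1=1 x=0 n0=0 z=0 y=1 u=1 r=1 clk=0 v=0 q=1
t12.Δ1 p=0 n1=1 x=0 n0=0 z=0 y=1 u=1 r=1 clk=1 v=0 q=1
t12.Δ2 p=0 n1=1 x=0 n0=0 z=0 y=1 u=0 r=1 clk=1 v=0 q=1
t12.Δ3 p=0 n1=0 x=0 n0=0 z=0 y=1 u=0 r=1 clk=1 v=0 q=1
t13.Δ0 p=0 n1=0 x=0 n0=0 z=0 y=1 u=0 r=1 clk=1 v=0 q=1
t13.Δ1 p=0 n1=0 x=0 n0=0 z=0 y=1 u=0 r=1 clk=0 v=0 q=1
t14.Δ0 p=0 n1=0 x=0 n0=0 z=0 y=1 u=0 r=1 clk=0 v=0 q=1
t14.Δ1 p=0 n1=0 x=0 n0=0 z=0 y=1 u=0 r=1 clk=1 v=0 q=1
t14.Δ2 p=0 n1=0 x=0 n0=0 z=0 y=1 u=1 r=1 clk=1 v=0 q=1
t14.Δ3 p=0 n1=1 x=0 n0=0 z=0 y=1 u=1 r=1 clk=1 v=0 q=1
t15.Δ0 p=0 n1=1 x=0 n0=0 z=0 y=1 u=1 r=1 clk=1 v=0 q=1
t15.Δ1 p=0 n1=1 x=0 n0=0 z=0 y=1 u=1 r=1 clk=0 v=0 q=1
t16.Δ0 p=0 n1=1 x=0 n0=0 z=0 y=1 u=1 r=1 clk=0 v=0 q=1
t16.Δ1 p=0 n1=1 x=0 n0=0 z=0 y=1 u=1 r=1 clk=1 v=0 q=1
t16.Δ2 p=0 n1=1 x=0 n0=0 z=0 y=1 u=0 r=1 clk=1 v=0 q=1
t16.Δ3 p=0 n1=0 x=0 n0=0 z=0 y=1 u=0 r=1 clk=1 v=0 q=1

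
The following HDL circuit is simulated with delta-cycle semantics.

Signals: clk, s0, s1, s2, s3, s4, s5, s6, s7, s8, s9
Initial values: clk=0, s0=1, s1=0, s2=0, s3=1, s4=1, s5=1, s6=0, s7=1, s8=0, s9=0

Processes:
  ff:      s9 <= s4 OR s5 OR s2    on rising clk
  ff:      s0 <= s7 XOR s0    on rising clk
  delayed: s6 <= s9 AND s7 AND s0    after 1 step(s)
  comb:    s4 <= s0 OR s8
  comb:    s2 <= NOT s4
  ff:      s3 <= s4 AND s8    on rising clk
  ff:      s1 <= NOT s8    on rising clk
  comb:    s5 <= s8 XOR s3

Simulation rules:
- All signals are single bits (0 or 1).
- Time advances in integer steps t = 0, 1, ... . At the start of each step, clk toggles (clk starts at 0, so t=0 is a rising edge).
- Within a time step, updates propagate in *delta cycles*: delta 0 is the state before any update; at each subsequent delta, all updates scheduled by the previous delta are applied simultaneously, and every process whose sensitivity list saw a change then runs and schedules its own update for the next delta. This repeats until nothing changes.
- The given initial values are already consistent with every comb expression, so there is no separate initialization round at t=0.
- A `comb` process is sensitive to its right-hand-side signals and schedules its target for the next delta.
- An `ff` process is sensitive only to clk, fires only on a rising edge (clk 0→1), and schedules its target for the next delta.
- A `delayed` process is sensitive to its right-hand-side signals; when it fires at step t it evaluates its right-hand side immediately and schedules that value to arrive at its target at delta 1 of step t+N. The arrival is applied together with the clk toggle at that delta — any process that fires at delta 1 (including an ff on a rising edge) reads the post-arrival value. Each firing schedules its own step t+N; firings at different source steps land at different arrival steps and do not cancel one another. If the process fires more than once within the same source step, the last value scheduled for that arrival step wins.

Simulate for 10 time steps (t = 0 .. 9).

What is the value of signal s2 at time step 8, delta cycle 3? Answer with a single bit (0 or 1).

t=0 Δ0: s2=0 s3=1 s5=1 s4=1 s8=0 clk=0 s7=1 s0=1 s1=0 s9=0 s6=0
  Δ1: clk:0→1
  Δ2: s3:1→0, s0:1→0, s1:0→1, s9:0→1
  Δ3: s5:1→0, s4:1→0
  Δ4: s2:0→1
  (4Δ to stable)
t=1 Δ0: s2=1 s3=0 s5=0 s4=0 s8=0 clk=1 s7=1 s0=0 s1=1 s9=1 s6=0
  Δ1: clk:1→0
  (1Δ to stable)
t=2 Δ0: s2=1 s3=0 s5=0 s4=0 s8=0 clk=0 s7=1 s0=0 s1=1 s9=1 s6=0
  Δ1: clk:0→1
  Δ2: s0:0→1
  Δ3: s4:0→1
  Δ4: s2:1→0
  (4Δ to stable)
t=3 Δ0: s2=0 s3=0 s5=0 s4=1 s8=0 clk=1 s7=1 s0=1 s1=1 s9=1 s6=0
  Δ1: clk:1→0, s6:0→1
  (1Δ to stable)
t=4 Δ0: s2=0 s3=0 s5=0 s4=1 s8=0 clk=0 s7=1 s0=1 s1=1 s9=1 s6=1
  Δ1: clk:0→1
  Δ2: s0:1→0
  Δ3: s4:1→0
  Δ4: s2:0→1
  (4Δ to stable)
t=5 Δ0: s2=1 s3=0 s5=0 s4=0 s8=0 clk=1 s7=1 s0=0 s1=1 s9=1 s6=1
  Δ1: clk:1→0, s6:1→0
  (1Δ to stable)
t=6 Δ0: s2=1 s3=0 s5=0 s4=0 s8=0 clk=0 s7=1 s0=0 s1=1 s9=1 s6=0
  Δ1: clk:0→1
  Δ2: s0:0→1
  Δ3: s4:0→1
  Δ4: s2:1→0
  (4Δ to stable)
t=7 Δ0: s2=0 s3=0 s5=0 s4=1 s8=0 clk=1 s7=1 s0=1 s1=1 s9=1 s6=0
  Δ1: clk:1→0, s6:0→1
  (1Δ to stable)
t=8 Δ0: s2=0 s3=0 s5=0 s4=1 s8=0 clk=0 s7=1 s0=1 s1=1 s9=1 s6=1
  Δ1: clk:0→1
  Δ2: s0:1→0
  Δ3: s4:1→0
  Δ4: s2:0→1
  (4Δ to stable)
t=9 Δ0: s2=1 s3=0 s5=0 s4=0 s8=0 clk=1 s7=1 s0=0 s1=1 s9=1 s6=1
  Δ1: clk:1→0, s6:1→0
  (1Δ to stable)

0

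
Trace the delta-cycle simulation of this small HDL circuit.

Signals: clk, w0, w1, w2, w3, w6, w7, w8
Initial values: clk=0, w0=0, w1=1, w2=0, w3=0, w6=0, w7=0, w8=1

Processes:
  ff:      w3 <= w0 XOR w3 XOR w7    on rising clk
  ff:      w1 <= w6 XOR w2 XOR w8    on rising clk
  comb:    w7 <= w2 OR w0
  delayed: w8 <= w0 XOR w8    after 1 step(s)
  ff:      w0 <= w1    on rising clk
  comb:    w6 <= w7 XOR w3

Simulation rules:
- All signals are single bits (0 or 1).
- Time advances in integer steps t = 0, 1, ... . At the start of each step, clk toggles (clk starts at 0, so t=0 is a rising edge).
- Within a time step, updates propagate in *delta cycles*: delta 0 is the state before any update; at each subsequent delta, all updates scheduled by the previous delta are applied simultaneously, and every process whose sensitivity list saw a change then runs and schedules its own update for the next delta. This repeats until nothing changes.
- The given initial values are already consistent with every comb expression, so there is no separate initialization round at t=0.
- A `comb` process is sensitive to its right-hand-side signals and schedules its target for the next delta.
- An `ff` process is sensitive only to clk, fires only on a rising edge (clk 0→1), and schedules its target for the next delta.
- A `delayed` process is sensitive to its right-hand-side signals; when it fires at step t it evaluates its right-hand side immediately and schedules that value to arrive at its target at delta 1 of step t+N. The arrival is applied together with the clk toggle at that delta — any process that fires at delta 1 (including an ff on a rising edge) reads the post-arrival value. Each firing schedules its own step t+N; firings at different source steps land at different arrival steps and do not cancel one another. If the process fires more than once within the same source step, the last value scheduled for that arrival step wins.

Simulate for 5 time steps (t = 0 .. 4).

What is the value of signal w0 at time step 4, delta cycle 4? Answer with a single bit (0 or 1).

0

t=0 Δ0: w8=1 w6=0 w7=0 w3=0 w2=0 w1=1 w0=0 clk=0
  Δ1: clk:0→1
  Δ2: w0:0→1
  Δ3: w7:0→1
  Δ4: w6:0→1
  (4Δ to stable)
t=1 Δ0: w8=1 w6=1 w7=1 w3=0 w2=0 w1=1 w0=1 clk=1
  Δ1: w8:1→0, clk:1→0
  (1Δ to stable)
t=2 Δ0: w8=0 w6=1 w7=1 w3=0 w2=0 w1=1 w0=1 clk=0
  Δ1: w8:0→1, clk:0→1
  Δ2: w1:1→0
  (2Δ to stable)
t=3 Δ0: w8=1 w6=1 w7=1 w3=0 w2=0 w1=0 w0=1 clk=1
  Δ1: w8:1→0, clk:1→0
  (1Δ to stable)
t=4 Δ0: w8=0 w6=1 w7=1 w3=0 w2=0 w1=0 w0=1 clk=0
  Δ1: w8:0→1, clk:0→1
  Δ2: w0:1→0
  Δ3: w7:1→0
  Δ4: w6:1→0
  (4Δ to stable)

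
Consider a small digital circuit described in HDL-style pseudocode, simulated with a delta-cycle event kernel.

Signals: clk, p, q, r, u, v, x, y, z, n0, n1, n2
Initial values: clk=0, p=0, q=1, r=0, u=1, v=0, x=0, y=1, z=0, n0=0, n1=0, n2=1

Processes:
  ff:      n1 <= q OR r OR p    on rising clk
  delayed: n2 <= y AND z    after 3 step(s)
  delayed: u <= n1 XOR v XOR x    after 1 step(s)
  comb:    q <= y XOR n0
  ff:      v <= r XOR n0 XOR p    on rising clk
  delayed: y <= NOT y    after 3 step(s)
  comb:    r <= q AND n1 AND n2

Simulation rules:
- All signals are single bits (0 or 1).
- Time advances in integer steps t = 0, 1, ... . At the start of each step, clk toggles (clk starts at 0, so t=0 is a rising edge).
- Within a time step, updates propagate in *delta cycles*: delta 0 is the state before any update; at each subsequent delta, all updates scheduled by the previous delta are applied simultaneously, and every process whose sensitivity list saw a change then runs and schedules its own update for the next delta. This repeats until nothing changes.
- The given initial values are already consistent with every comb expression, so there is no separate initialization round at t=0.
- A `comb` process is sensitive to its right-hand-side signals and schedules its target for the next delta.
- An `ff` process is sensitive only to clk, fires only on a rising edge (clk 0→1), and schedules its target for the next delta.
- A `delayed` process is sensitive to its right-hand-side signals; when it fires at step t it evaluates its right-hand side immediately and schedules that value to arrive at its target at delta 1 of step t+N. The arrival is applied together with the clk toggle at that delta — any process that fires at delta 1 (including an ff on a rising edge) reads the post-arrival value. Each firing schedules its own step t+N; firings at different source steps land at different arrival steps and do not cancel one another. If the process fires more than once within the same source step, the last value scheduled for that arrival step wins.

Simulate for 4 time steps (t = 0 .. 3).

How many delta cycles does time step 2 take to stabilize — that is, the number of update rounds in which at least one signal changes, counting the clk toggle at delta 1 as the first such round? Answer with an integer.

2

[bits: v,y,x,p,n1,clk,u,n2,n0,r,q,z]
t=0: Δ0=010000110010 Δ1=010001110010 Δ2=010011110010 Δ3=010011110110 | 3Δ
t=1: Δ0=010011110110 Δ1=010010110110 | 1Δ
t=2: Δ0=010010110110 Δ1=010011110110 Δ2=110011110110 | 2Δ
t=3: Δ0=110011110110 Δ1=110010010110 | 1Δ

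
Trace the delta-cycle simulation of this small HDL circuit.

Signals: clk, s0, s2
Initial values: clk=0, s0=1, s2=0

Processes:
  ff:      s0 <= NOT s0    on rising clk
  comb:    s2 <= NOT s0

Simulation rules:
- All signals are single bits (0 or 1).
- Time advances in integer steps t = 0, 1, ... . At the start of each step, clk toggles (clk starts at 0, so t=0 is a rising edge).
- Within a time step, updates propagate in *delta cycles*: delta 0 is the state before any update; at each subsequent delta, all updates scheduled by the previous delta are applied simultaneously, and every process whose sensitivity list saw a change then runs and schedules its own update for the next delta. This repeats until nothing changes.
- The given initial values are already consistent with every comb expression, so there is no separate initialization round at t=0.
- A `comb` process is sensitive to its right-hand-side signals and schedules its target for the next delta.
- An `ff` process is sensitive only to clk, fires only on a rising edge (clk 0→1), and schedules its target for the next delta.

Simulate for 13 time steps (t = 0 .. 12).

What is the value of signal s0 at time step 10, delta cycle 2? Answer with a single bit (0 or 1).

1

[bits: clk,s0,s2]
t=0: Δ0=010 Δ1=110 Δ2=100 Δ3=101 | 3Δ
t=1: Δ0=101 Δ1=001 | 1Δ
t=2: Δ0=001 Δ1=101 Δ2=111 Δ3=110 | 3Δ
t=3: Δ0=110 Δ1=010 | 1Δ
t=4: Δ0=010 Δ1=110 Δ2=100 Δ3=101 | 3Δ
t=5: Δ0=101 Δ1=001 | 1Δ
t=6: Δ0=001 Δ1=101 Δ2=111 Δ3=110 | 3Δ
t=7: Δ0=110 Δ1=010 | 1Δ
t=8: Δ0=010 Δ1=110 Δ2=100 Δ3=101 | 3Δ
t=9: Δ0=101 Δ1=001 | 1Δ
t=10: Δ0=001 Δ1=101 Δ2=111 Δ3=110 | 3Δ
t=11: Δ0=110 Δ1=010 | 1Δ
t=12: Δ0=010 Δ1=110 Δ2=100 Δ3=101 | 3Δ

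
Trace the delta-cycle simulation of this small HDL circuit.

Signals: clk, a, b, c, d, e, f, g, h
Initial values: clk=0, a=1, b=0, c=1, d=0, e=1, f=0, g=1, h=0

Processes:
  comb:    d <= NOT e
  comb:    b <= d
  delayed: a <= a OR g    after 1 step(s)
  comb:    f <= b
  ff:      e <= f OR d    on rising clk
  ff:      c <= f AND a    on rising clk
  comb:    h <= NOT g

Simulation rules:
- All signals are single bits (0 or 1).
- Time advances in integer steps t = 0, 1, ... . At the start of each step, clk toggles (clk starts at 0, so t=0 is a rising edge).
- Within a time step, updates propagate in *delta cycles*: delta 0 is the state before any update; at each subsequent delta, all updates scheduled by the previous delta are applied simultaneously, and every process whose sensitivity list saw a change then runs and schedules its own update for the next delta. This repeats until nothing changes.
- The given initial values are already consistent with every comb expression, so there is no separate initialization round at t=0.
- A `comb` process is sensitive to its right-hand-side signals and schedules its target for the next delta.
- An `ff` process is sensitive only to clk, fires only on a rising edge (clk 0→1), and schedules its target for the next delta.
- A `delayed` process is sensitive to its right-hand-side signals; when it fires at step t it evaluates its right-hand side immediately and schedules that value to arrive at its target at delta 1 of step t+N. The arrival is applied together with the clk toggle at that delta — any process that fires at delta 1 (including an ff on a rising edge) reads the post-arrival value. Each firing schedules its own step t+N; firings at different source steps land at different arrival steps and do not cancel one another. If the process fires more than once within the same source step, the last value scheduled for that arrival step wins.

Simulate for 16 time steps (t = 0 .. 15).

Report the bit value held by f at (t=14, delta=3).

1

[bits: a,g,h,f,b,d,clk,c,e]
t=0: Δ0=110000011 Δ1=110000111 Δ2=110000100 Δ3=110001100 Δ4=110011100 Δ5=110111100 | 5Δ
t=1: Δ0=110111100 Δ1=110111000 | 1Δ
t=2: Δ0=110111000 Δ1=110111100 Δ2=110111111 Δ3=110110111 Δ4=110100111 Δ5=110000111 | 5Δ
t=3: Δ0=110000111 Δ1=110000011 | 1Δ
t=4: Δ0=110000011 Δ1=110000111 Δ2=110000100 Δ3=110001100 Δ4=110011100 Δ5=110111100 | 5Δ
t=5: Δ0=110111100 Δ1=110111000 | 1Δ
t=6: Δ0=110111000 Δ1=110111100 Δ2=110111111 Δ3=110110111 Δ4=110100111 Δ5=110000111 | 5Δ
t=7: Δ0=110000111 Δ1=110000011 | 1Δ
t=8: Δ0=110000011 Δ1=110000111 Δ2=110000100 Δ3=110001100 Δ4=110011100 Δ5=110111100 | 5Δ
t=9: Δ0=110111100 Δ1=110111000 | 1Δ
t=10: Δ0=110111000 Δ1=110111100 Δ2=110111111 Δ3=110110111 Δ4=110100111 Δ5=110000111 | 5Δ
t=11: Δ0=110000111 Δ1=110000011 | 1Δ
t=12: Δ0=110000011 Δ1=110000111 Δ2=110000100 Δ3=110001100 Δ4=110011100 Δ5=110111100 | 5Δ
t=13: Δ0=110111100 Δ1=110111000 | 1Δ
t=14: Δ0=110111000 Δ1=110111100 Δ2=110111111 Δ3=110110111 Δ4=110100111 Δ5=110000111 | 5Δ
t=15: Δ0=110000111 Δ1=110000011 | 1Δ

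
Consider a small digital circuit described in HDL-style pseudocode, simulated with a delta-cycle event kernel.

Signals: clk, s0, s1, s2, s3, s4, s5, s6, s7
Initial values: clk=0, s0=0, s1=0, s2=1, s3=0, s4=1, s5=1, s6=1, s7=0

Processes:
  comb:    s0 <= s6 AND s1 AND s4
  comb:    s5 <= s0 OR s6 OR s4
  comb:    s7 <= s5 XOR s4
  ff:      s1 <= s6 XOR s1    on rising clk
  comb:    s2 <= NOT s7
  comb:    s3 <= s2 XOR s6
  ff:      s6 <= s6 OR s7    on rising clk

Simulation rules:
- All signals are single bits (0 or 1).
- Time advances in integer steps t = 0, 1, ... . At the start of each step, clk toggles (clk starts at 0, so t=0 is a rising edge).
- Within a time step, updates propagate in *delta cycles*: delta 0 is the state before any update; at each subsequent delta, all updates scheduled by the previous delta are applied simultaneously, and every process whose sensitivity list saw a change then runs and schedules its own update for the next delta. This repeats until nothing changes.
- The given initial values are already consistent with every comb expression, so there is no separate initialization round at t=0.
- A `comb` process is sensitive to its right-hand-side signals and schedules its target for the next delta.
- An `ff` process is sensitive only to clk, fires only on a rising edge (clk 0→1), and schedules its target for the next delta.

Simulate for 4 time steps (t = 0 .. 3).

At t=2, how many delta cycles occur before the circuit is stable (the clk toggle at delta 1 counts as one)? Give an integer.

[bits: s5,s0,s1,s4,s2,s7,s3,clk,s6]
t=0: Δ0=100110001 Δ1=100110011 Δ2=101110011 Δ3=111110011 | 3Δ
t=1: Δ0=111110011 Δ1=111110001 | 1Δ
t=2: Δ0=111110001 Δ1=111110011 Δ2=110110011 Δ3=100110011 | 3Δ
t=3: Δ0=100110011 Δ1=100110001 | 1Δ

3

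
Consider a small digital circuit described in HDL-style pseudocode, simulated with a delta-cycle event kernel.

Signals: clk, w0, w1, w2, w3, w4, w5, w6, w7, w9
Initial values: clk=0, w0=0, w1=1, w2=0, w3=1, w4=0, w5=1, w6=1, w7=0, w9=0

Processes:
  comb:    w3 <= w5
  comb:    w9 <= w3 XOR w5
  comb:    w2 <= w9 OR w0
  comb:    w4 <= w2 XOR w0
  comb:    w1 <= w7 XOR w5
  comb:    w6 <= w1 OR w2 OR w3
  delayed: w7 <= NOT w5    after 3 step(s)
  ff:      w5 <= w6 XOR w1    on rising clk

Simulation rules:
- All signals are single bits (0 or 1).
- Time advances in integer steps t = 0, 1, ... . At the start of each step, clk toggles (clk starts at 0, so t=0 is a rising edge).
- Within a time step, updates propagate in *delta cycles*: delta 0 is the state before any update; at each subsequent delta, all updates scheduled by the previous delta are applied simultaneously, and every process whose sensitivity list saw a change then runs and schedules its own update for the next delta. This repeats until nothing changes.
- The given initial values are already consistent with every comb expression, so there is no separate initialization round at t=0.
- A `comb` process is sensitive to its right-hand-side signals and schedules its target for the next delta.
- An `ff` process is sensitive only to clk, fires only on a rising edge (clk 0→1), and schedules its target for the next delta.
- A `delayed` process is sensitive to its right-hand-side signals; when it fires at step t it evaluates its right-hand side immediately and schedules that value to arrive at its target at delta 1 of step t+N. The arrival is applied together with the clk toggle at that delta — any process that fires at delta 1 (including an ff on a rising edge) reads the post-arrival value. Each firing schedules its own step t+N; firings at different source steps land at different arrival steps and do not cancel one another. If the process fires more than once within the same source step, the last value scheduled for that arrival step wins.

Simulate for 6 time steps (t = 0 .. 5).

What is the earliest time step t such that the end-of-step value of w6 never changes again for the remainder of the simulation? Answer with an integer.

3

[bits: w1,w4,w3,clk,w0,w5,w9,w7,w2,w6]
t=0: Δ0=1010010001 Δ1=1011010001 Δ2=1011000001 Δ3=0001001001 Δ4=0001000010 Δ5=0101000001 Δ6=0001000000 | 6Δ
t=1: Δ0=0001000000 Δ1=0000000000 | 1Δ
t=2: Δ0=0000000000 Δ1=0001000000 | 1Δ
t=3: Δ0=0001000000 Δ1=0000000100 Δ2=1000000100 Δ3=1000000101 | 3Δ
t=4: Δ0=1000000101 Δ1=1001000101 | 1Δ
t=5: Δ0=1001000101 Δ1=1000000101 | 1Δ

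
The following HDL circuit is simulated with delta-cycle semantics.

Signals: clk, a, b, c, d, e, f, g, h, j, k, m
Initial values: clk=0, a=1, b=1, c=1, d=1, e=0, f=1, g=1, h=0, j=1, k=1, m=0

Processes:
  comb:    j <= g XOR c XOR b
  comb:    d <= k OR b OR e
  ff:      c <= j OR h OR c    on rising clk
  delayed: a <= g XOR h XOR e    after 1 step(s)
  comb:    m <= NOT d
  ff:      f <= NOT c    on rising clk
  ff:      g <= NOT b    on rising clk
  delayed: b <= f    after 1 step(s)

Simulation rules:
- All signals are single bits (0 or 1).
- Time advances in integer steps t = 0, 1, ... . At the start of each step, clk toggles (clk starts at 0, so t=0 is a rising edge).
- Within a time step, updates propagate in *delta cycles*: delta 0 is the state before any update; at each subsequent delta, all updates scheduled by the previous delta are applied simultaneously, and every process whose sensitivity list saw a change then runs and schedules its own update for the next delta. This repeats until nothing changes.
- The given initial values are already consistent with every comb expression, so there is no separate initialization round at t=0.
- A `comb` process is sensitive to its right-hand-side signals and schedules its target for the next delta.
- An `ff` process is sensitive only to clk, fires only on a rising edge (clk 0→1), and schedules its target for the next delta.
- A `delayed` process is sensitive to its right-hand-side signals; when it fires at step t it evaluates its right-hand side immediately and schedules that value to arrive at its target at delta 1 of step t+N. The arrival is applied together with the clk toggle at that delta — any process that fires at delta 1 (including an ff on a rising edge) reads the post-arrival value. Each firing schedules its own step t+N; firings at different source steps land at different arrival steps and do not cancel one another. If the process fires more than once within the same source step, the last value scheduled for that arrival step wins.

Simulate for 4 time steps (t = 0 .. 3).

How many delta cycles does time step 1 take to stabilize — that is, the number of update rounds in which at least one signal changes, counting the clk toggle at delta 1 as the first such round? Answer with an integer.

2

t0.Δ0 k=1 h=0 b=1 g=1 m=0 clk=0 c=1 j=1 a=1 e=0 d=1 f=1
t0.Δ1 k=1 h=0 b=1 g=1 m=0 clk=1 c=1 j=1 a=1 e=0 d=1 f=1
t0.Δ2 k=1 h=0 b=1 g=0 m=0 clk=1 c=1 j=1 a=1 e=0 d=1 f=0
t0.Δ3 k=1 h=0 b=1 g=0 m=0 clk=1 c=1 j=0 a=1 e=0 d=1 f=0
t1.Δ0 k=1 h=0 b=1 g=0 m=0 clk=1 c=1 j=0 a=1 e=0 d=1 f=0
t1.Δ1 k=1 h=0 b=0 g=0 m=0 clk=0 c=1 j=0 a=0 e=0 d=1 f=0
t1.Δ2 k=1 h=0 b=0 g=0 m=0 clk=0 c=1 j=1 a=0 e=0 d=1 f=0
t2.Δ0 k=1 h=0 b=0 g=0 m=0 clk=0 c=1 j=1 a=0 e=0 d=1 f=0
t2.Δ1 k=1 h=0 b=0 g=0 m=0 clk=1 c=1 j=1 a=0 e=0 d=1 f=0
t2.Δ2 k=1 h=0 b=0 g=1 m=0 clk=1 c=1 j=1 a=0 e=0 d=1 f=0
t2.Δ3 k=1 h=0 b=0 g=1 m=0 clk=1 c=1 j=0 a=0 e=0 d=1 f=0
t3.Δ0 k=1 h=0 b=0 g=1 m=0 clk=1 c=1 j=0 a=0 e=0 d=1 f=0
t3.Δ1 k=1 h=0 b=0 g=1 m=0 clk=0 c=1 j=0 a=1 e=0 d=1 f=0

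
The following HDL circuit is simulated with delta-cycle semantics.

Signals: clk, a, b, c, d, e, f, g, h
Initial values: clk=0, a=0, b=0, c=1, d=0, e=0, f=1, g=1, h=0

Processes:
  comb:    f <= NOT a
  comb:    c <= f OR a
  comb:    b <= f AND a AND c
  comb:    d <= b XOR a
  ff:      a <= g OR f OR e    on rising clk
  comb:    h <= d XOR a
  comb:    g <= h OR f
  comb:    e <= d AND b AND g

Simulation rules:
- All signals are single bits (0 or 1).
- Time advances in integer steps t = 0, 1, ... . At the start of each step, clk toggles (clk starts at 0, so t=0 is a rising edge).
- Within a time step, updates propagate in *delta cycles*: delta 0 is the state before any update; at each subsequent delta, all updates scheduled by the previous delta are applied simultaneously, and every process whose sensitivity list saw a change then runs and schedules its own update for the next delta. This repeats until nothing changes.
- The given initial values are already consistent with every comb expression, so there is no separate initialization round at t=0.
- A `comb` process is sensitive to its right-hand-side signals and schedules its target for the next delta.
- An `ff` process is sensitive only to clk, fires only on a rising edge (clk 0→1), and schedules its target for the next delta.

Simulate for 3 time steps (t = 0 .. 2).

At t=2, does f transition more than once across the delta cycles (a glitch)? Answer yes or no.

no

t=0 Δ0: c=1 clk=0 h=0 d=0 g=1 e=0 a=0 b=0 f=1
  Δ1: clk:0→1
  Δ2: a:0→1
  Δ3: h:0→1, d:0→1, b:0→1, f:1→0
  Δ4: h:1→0, d:1→0, e:0→1, b:1→0
  Δ5: h:0→1, d:0→1, g:1→0, e:1→0
  Δ6: h:1→0, g:0→1
  Δ7: g:1→0
  (7Δ to stable)
t=1 Δ0: c=1 clk=1 h=0 d=1 g=0 e=0 a=1 b=0 f=0
  Δ1: clk:1→0
  (1Δ to stable)
t=2 Δ0: c=1 clk=0 h=0 d=1 g=0 e=0 a=1 b=0 f=0
  Δ1: clk:0→1
  Δ2: a:1→0
  Δ3: c:1→0, h:0→1, d:1→0, f:0→1
  Δ4: c:0→1, h:1→0, g:0→1
  (4Δ to stable)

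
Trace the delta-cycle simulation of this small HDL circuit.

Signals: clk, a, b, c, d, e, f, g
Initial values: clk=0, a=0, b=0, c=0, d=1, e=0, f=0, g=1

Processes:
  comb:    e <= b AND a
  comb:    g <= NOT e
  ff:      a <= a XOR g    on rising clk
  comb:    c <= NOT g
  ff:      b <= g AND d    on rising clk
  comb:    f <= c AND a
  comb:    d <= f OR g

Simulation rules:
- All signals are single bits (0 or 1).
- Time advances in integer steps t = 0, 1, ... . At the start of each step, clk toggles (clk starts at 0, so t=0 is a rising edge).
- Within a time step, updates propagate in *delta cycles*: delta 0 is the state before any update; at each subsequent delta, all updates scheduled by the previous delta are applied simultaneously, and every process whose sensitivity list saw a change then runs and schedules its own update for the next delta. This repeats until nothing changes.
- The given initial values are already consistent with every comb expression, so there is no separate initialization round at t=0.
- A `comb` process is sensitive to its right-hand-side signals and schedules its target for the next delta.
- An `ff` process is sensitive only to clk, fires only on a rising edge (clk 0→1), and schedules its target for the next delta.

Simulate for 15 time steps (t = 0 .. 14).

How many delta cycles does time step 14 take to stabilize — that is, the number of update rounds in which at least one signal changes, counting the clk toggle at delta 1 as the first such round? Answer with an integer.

t=0 Δ0: clk=0 f=0 a=0 g=1 b=0 d=1 e=0 c=0
  Δ1: clk:0→1
  Δ2: a:0→1, b:0→1
  Δ3: e:0→1
  Δ4: g:1→0
  Δ5: d:1→0, c:0→1
  Δ6: f:0→1
  Δ7: d:0→1
  (7Δ to stable)
t=1 Δ0: clk=1 f=1 a=1 g=0 b=1 d=1 e=1 c=1
  Δ1: clk:1→0
  (1Δ to stable)
t=2 Δ0: clk=0 f=1 a=1 g=0 b=1 d=1 e=1 c=1
  Δ1: clk:0→1
  Δ2: b:1→0
  Δ3: e:1→0
  Δ4: g:0→1
  Δ5: c:1→0
  Δ6: f:1→0
  (6Δ to stable)
t=3 Δ0: clk=1 f=0 a=1 g=1 b=0 d=1 e=0 c=0
  Δ1: clk:1→0
  (1Δ to stable)
t=4 Δ0: clk=0 f=0 a=1 g=1 b=0 d=1 e=0 c=0
  Δ1: clk:0→1
  Δ2: a:1→0, b:0→1
  (2Δ to stable)
t=5 Δ0: clk=1 f=0 a=0 g=1 b=1 d=1 e=0 c=0
  Δ1: clk:1→0
  (1Δ to stable)
t=6 Δ0: clk=0 f=0 a=0 g=1 b=1 d=1 e=0 c=0
  Δ1: clk:0→1
  Δ2: a:0→1
  Δ3: e:0→1
  Δ4: g:1→0
  Δ5: d:1→0, c:0→1
  Δ6: f:0→1
  Δ7: d:0→1
  (7Δ to stable)
t=7 Δ0: clk=1 f=1 a=1 g=0 b=1 d=1 e=1 c=1
  Δ1: clk:1→0
  (1Δ to stable)
t=8 Δ0: clk=0 f=1 a=1 g=0 b=1 d=1 e=1 c=1
  Δ1: clk:0→1
  Δ2: b:1→0
  Δ3: e:1→0
  Δ4: g:0→1
  Δ5: c:1→0
  Δ6: f:1→0
  (6Δ to stable)
t=9 Δ0: clk=1 f=0 a=1 g=1 b=0 d=1 e=0 c=0
  Δ1: clk:1→0
  (1Δ to stable)
t=10 Δ0: clk=0 f=0 a=1 g=1 b=0 d=1 e=0 c=0
  Δ1: clk:0→1
  Δ2: a:1→0, b:0→1
  (2Δ to stable)
t=11 Δ0: clk=1 f=0 a=0 g=1 b=1 d=1 e=0 c=0
  Δ1: clk:1→0
  (1Δ to stable)
t=12 Δ0: clk=0 f=0 a=0 g=1 b=1 d=1 e=0 c=0
  Δ1: clk:0→1
  Δ2: a:0→1
  Δ3: e:0→1
  Δ4: g:1→0
  Δ5: d:1→0, c:0→1
  Δ6: f:0→1
  Δ7: d:0→1
  (7Δ to stable)
t=13 Δ0: clk=1 f=1 a=1 g=0 b=1 d=1 e=1 c=1
  Δ1: clk:1→0
  (1Δ to stable)
t=14 Δ0: clk=0 f=1 a=1 g=0 b=1 d=1 e=1 c=1
  Δ1: clk:0→1
  Δ2: b:1→0
  Δ3: e:1→0
  Δ4: g:0→1
  Δ5: c:1→0
  Δ6: f:1→0
  (6Δ to stable)

6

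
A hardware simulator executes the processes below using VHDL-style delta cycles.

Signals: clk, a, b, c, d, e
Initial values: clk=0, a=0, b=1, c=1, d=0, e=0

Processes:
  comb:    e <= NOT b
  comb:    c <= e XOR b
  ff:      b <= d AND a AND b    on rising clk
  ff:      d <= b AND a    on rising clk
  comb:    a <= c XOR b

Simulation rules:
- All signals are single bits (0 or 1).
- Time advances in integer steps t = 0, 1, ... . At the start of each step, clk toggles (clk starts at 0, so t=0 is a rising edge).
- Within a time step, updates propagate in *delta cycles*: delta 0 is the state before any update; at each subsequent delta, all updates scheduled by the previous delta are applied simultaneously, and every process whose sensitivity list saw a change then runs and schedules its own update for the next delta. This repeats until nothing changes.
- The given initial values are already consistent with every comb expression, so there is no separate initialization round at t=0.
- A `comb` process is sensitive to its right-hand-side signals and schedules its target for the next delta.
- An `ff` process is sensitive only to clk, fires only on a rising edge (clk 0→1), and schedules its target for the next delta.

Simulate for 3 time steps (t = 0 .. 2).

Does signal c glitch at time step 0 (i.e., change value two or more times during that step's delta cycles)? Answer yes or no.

yes

t0.Δ0 clk=0 d=0 a=0 e=0 c=1 b=1
t0.Δ1 clk=1 d=0 a=0 e=0 c=1 b=1
t0.Δ2 clk=1 d=0 a=0 e=0 c=1 b=0
t0.Δ3 clk=1 d=0 a=1 e=1 c=0 b=0
t0.Δ4 clk=1 d=0 a=0 e=1 c=1 b=0
t0.Δ5 clk=1 d=0 a=1 e=1 c=1 b=0
t1.Δ0 clk=1 d=0 a=1 e=1 c=1 b=0
t1.Δ1 clk=0 d=0 a=1 e=1 c=1 b=0
t2.Δ0 clk=0 d=0 a=1 e=1 c=1 b=0
t2.Δ1 clk=1 d=0 a=1 e=1 c=1 b=0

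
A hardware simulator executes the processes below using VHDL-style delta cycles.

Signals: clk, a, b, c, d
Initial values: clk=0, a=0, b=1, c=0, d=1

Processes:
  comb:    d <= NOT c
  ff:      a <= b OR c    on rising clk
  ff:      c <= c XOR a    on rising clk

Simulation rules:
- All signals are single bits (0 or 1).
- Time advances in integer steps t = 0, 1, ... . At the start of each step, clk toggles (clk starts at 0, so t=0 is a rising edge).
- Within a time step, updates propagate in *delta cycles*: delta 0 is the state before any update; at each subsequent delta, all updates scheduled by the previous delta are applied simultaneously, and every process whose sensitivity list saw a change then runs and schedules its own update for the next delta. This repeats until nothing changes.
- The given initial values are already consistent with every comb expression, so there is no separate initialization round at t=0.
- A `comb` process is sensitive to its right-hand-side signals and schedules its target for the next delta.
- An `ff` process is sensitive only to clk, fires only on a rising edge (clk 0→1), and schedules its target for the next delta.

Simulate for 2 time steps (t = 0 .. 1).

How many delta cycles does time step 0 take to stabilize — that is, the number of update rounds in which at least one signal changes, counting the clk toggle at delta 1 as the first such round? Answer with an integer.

2

t=0 Δ0: c=0 d=1 a=0 clk=0 b=1
  Δ1: clk:0→1
  Δ2: a:0→1
  (2Δ to stable)
t=1 Δ0: c=0 d=1 a=1 clk=1 b=1
  Δ1: clk:1→0
  (1Δ to stable)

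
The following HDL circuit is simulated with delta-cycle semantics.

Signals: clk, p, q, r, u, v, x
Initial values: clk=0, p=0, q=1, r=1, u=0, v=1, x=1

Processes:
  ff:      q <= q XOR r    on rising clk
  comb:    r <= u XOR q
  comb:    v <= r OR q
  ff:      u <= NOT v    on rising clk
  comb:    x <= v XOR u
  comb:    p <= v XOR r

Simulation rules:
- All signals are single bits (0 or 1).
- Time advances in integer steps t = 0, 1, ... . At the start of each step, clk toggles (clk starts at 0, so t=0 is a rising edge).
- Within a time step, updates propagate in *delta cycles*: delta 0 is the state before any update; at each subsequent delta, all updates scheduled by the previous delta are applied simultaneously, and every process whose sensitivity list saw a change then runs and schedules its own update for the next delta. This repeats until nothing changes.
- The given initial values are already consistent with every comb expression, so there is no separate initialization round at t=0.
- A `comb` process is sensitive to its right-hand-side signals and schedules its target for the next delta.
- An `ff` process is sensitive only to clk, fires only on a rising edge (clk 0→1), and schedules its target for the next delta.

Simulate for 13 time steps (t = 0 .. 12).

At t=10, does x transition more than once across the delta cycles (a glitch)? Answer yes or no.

[bits: v,p,q,u,clk,x,r]
t=0: Δ0=1010011 Δ1=1010111 Δ2=1000111 Δ3=1000110 Δ4=0100110 Δ5=0000100 | 5Δ
t=1: Δ0=0000100 Δ1=0000000 | 1Δ
t=2: Δ0=0000000 Δ1=0000100 Δ2=0001100 Δ3=0001111 Δ4=1101111 Δ5=1001101 | 5Δ
t=3: Δ0=1001101 Δ1=1001001 | 1Δ
t=4: Δ0=1001001 Δ1=1001101 Δ2=1010101 Δ3=1010111 | 3Δ
t=5: Δ0=1010111 Δ1=1010011 | 1Δ
t=6: Δ0=1010011 Δ1=1010111 Δ2=1000111 Δ3=1000110 Δ4=0100110 Δ5=0000100 | 5Δ
t=7: Δ0=0000100 Δ1=0000000 | 1Δ
t=8: Δ0=0000000 Δ1=0000100 Δ2=0001100 Δ3=0001111 Δ4=1101111 Δ5=1001101 | 5Δ
t=9: Δ0=1001101 Δ1=1001001 | 1Δ
t=10: Δ0=1001001 Δ1=1001101 Δ2=1010101 Δ3=1010111 | 3Δ
t=11: Δ0=1010111 Δ1=1010011 | 1Δ
t=12: Δ0=1010011 Δ1=1010111 Δ2=1000111 Δ3=1000110 Δ4=0100110 Δ5=0000100 | 5Δ

no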